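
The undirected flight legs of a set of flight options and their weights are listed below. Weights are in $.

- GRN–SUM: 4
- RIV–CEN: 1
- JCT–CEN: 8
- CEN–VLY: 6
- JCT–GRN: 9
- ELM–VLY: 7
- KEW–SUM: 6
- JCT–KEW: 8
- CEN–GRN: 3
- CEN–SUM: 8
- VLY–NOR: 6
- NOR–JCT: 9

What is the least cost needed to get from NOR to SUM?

Candidate routes:
NOR → VLY → CEN → GRN → SUM: 6+6+3+4 = 19
NOR → VLY → CEN → SUM: 6+6+8 = 20
Cheapest is NOR → VLY → CEN → GRN → SUM at $19.

$19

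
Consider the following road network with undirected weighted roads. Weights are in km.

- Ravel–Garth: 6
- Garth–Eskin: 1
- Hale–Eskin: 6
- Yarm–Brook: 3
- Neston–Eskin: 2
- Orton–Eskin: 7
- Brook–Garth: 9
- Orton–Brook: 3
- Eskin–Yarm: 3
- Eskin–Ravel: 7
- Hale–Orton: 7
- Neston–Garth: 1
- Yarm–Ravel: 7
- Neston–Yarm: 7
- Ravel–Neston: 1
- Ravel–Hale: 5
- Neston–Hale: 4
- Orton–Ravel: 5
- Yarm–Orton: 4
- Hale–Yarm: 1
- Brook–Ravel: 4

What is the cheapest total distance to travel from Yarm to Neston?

5 km

Shortest distances from Yarm:
Yarm: 0
Hale: 1  (via Yarm)
Eskin: 3  (via Yarm)
Brook: 3  (via Yarm)
Orton: 4  (via Yarm)
Garth: 4  (via Eskin)
Neston: 5  (via Hale)
Shortest route: Yarm → Hale → Neston = 5 km.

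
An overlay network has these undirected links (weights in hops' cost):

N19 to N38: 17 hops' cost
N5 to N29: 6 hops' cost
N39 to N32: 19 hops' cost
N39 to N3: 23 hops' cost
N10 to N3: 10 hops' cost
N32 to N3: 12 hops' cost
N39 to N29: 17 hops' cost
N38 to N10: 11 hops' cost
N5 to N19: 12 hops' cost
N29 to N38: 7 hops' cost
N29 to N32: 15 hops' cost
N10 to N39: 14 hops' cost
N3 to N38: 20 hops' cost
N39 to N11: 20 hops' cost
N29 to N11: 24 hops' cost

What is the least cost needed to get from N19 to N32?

33 hops' cost

Compare a few routes:
N19 - N38 - N3 - N32: 17+20+12 = 49
N19 - N5 - N29 - N32: 12+6+15 = 33
N19 - N38 - N29 - N32: 17+7+15 = 39
N19 - N38 - N10 - N3 - N32: 17+11+10+12 = 50
Cheapest is N19 - N5 - N29 - N32 at 33 hops' cost.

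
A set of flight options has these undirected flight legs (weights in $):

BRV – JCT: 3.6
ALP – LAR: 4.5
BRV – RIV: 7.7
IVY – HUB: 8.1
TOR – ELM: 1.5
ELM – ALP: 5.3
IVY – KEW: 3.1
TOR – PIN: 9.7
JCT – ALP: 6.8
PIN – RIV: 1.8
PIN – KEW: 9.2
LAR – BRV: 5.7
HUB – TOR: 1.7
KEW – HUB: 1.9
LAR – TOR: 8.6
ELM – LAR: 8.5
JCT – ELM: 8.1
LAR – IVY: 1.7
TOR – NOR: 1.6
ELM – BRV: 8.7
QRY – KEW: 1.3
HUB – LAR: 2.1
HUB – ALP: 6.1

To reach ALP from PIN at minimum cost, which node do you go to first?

TOR

Enumerating some paths:
PIN–TOR–ELM–ALP: 9.7+1.5+5.3 = 16.5
PIN–KEW–HUB–ALP: 9.2+1.9+6.1 = 17.2
PIN–TOR–HUB–ALP: 9.7+1.7+6.1 = 17.5
The minimum is $16.5 via PIN–TOR–ELM–ALP.
So from PIN the first move is to TOR.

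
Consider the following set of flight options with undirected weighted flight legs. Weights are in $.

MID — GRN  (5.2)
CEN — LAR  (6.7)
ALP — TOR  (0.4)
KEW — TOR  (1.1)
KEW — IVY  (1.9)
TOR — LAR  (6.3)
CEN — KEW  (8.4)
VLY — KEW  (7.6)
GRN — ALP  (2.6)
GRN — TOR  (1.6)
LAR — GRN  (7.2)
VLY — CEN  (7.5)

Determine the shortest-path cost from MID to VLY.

Compare a few routes:
MID - GRN - TOR - KEW - VLY: 5.2+1.6+1.1+7.6 = 15.5
MID - GRN - ALP - TOR - KEW - VLY: 5.2+2.6+0.4+1.1+7.6 = 16.9
MID - GRN - TOR - KEW - CEN - VLY: 5.2+1.6+1.1+8.4+7.5 = 23.8
The minimum is $15.5 via MID - GRN - TOR - KEW - VLY.

$15.5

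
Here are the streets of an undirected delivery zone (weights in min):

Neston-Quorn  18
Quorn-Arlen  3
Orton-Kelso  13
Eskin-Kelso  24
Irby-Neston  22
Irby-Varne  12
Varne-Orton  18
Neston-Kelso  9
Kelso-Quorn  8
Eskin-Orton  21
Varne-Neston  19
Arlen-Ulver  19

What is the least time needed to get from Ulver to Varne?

58 min

Candidate routes:
Ulver → Arlen → Quorn → Kelso → Neston → Varne: 19+3+8+9+19 = 58
Ulver → Arlen → Quorn → Neston → Varne: 19+3+18+19 = 59
Ulver → Arlen → Quorn → Kelso → Orton → Varne: 19+3+8+13+18 = 61
The minimum is 58 min via Ulver → Arlen → Quorn → Kelso → Neston → Varne.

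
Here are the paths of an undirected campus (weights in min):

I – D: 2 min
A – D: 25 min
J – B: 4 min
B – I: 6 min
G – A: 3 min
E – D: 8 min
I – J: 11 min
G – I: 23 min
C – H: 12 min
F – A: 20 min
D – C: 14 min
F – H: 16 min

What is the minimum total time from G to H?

39 min

Compare a few routes:
G–I–D–C–H: 23+2+14+12 = 51
G–A–F–H: 3+20+16 = 39
The minimum is 39 min via G–A–F–H.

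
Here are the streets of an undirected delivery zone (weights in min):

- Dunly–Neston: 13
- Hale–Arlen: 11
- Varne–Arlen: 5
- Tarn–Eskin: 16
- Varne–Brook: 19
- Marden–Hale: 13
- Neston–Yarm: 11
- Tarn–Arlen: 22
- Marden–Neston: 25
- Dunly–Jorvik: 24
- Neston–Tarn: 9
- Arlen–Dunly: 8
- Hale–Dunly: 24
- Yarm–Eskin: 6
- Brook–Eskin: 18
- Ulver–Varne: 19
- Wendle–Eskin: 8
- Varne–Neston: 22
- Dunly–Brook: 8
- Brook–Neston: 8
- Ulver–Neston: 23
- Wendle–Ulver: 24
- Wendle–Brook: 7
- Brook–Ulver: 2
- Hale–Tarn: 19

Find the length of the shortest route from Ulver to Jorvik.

34 min

Compare a few routes:
Ulver - Brook - Dunly - Jorvik: 2+8+24 = 34
Ulver - Brook - Neston - Dunly - Jorvik: 2+8+13+24 = 47
Cheapest is Ulver - Brook - Dunly - Jorvik at 34 min.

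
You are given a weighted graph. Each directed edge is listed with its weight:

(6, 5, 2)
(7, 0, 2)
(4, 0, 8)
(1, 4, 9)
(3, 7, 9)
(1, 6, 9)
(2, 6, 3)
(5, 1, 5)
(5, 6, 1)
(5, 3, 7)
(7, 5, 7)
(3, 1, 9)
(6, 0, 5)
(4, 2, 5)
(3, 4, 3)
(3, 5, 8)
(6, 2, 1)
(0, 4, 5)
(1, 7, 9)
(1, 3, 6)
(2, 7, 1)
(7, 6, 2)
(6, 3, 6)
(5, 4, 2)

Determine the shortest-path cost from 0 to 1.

20

Candidate routes:
0–4–2–7–5–1: 5+5+1+7+5 = 23
0–4–2–7–6–3–1: 5+5+1+2+6+9 = 28
0–4–2–6–5–1: 5+5+3+2+5 = 20
Cheapest is 0–4–2–6–5–1 at 20.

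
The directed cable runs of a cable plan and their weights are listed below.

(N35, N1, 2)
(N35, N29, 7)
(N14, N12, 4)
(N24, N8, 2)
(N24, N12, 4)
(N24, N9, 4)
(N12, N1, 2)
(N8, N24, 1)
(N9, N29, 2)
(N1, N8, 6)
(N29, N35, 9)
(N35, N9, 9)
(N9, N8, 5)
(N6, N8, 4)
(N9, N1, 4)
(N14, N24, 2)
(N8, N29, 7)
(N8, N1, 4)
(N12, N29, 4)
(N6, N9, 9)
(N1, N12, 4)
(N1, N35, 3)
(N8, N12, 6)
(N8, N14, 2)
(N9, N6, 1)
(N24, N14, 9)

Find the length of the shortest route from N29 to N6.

19

Shortest distances from N29:
N29: 0
N35: 9  (via N29)
N1: 11  (via N35)
N12: 15  (via N1)
N8: 17  (via N1)
N24: 18  (via N8)
N9: 18  (via N35)
N14: 19  (via N8)
N6: 19  (via N9)
Shortest route: N29–N35–N9–N6 = 19.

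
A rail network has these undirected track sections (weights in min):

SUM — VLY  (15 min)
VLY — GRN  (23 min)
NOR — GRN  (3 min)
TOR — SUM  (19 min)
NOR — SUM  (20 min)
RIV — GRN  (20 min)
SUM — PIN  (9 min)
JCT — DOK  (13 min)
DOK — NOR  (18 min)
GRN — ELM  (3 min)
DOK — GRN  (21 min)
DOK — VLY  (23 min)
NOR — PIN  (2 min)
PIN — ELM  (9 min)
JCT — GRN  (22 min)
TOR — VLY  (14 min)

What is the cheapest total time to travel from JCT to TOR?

Running Dijkstra from JCT:
JCT: 0
DOK: 13  (via JCT)
GRN: 22  (via JCT)
NOR: 25  (via GRN)
ELM: 25  (via GRN)
PIN: 27  (via NOR)
VLY: 36  (via DOK)
SUM: 36  (via PIN)
RIV: 42  (via GRN)
TOR: 50  (via VLY)
Shortest route: JCT → DOK → VLY → TOR = 50 min.

50 min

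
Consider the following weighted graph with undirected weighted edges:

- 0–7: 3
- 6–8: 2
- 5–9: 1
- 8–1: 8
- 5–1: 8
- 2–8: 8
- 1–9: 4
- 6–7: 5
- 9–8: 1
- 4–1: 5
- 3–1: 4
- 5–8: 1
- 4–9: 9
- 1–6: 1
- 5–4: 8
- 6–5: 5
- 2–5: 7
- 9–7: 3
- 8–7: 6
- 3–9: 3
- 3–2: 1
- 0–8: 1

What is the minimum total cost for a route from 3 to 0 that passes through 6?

8

Shortest 3→6: 3–1–6 = 5
Shortest 6→0: 6–8–0 = 3
Total via 6: 5 + 3 = 8.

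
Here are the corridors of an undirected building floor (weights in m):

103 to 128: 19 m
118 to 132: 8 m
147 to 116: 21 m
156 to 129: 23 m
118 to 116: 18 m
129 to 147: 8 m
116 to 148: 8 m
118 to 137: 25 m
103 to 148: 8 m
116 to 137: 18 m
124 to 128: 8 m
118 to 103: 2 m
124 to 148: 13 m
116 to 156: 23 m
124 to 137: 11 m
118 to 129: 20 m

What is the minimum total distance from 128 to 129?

41 m

Running Dijkstra from 128:
128: 0
124: 8  (via 128)
137: 19  (via 124)
103: 19  (via 128)
118: 21  (via 103)
148: 21  (via 124)
116: 29  (via 148)
132: 29  (via 118)
129: 41  (via 118)
Shortest route: 128 → 103 → 118 → 129 = 41 m.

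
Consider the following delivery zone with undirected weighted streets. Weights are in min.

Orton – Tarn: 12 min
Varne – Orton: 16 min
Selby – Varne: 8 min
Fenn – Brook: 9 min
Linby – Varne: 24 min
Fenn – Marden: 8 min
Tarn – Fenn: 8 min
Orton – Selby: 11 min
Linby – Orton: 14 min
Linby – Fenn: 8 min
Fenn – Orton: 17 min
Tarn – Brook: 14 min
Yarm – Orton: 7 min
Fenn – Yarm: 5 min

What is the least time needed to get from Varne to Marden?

Enumerating some paths:
Varne → Selby → Orton → Yarm → Fenn → Marden: 8+11+7+5+8 = 39
Varne → Linby → Fenn → Marden: 24+8+8 = 40
Varne → Orton → Yarm → Fenn → Marden: 16+7+5+8 = 36
Cheapest is Varne → Orton → Yarm → Fenn → Marden at 36 min.

36 min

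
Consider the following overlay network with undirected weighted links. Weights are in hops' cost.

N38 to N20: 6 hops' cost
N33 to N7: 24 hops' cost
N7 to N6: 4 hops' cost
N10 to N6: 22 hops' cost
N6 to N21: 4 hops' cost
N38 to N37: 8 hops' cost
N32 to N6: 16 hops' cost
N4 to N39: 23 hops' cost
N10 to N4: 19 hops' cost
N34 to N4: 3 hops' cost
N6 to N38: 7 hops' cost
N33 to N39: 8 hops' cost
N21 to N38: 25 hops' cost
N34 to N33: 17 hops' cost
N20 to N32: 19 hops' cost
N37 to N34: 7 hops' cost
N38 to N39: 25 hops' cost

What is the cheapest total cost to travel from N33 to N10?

Running Dijkstra from N33:
N33: 0
N39: 8  (via N33)
N34: 17  (via N33)
N4: 20  (via N34)
N7: 24  (via N33)
N37: 24  (via N34)
N6: 28  (via N7)
N38: 32  (via N37)
N21: 32  (via N6)
N20: 38  (via N38)
N10: 39  (via N4)
Shortest route: N33 → N34 → N4 → N10 = 39 hops' cost.

39 hops' cost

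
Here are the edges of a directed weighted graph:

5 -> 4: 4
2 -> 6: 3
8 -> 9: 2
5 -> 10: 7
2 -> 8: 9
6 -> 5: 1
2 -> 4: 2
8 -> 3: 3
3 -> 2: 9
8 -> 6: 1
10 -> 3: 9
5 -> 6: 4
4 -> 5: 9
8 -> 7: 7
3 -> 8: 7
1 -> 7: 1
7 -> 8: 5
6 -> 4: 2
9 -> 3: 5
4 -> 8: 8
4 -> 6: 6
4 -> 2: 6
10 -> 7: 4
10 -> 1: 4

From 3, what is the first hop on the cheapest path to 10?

Candidate routes:
3 → 2 → 6 → 5 → 10: 9+3+1+7 = 20
3 → 8 → 6 → 5 → 10: 7+1+1+7 = 16
The minimum is 16 via 3 → 8 → 6 → 5 → 10.
So from 3 the first move is to 8.

8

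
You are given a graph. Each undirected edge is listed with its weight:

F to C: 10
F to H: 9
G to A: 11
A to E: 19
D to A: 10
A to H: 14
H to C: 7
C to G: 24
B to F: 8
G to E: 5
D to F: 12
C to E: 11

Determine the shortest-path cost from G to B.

Enumerating some paths:
G → A → D → F → B: 11+10+12+8 = 41
G → E → C → F → B: 5+11+10+8 = 34
G → E → C → H → F → B: 5+11+7+9+8 = 40
The minimum is 34 via G → E → C → F → B.

34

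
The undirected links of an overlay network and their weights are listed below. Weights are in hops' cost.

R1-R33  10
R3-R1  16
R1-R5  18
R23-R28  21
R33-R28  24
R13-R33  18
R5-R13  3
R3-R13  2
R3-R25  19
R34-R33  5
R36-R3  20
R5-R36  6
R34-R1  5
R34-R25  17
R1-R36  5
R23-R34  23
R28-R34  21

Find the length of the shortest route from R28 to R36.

31 hops' cost

Candidate routes:
R28 - R33 - R34 - R1 - R36: 24+5+5+5 = 39
R28 - R34 - R1 - R36: 21+5+5 = 31
The minimum is 31 hops' cost via R28 - R34 - R1 - R36.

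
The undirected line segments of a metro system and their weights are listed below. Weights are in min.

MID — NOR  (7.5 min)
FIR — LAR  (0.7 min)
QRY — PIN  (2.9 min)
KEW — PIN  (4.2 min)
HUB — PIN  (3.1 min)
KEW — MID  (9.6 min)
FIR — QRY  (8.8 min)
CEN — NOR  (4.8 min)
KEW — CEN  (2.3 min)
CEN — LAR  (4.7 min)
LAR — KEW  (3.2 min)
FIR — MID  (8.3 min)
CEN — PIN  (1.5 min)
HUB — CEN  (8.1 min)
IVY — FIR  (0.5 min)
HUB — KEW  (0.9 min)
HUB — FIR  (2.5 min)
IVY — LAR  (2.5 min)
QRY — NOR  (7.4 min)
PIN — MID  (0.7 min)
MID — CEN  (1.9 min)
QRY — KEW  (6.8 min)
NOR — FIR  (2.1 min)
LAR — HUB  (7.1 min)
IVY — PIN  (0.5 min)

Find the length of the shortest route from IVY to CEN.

2 min

Enumerating some paths:
IVY–PIN–MID–CEN: 0.5+0.7+1.9 = 3.1
IVY–PIN–CEN: 0.5+1.5 = 2
Cheapest is IVY–PIN–CEN at 2 min.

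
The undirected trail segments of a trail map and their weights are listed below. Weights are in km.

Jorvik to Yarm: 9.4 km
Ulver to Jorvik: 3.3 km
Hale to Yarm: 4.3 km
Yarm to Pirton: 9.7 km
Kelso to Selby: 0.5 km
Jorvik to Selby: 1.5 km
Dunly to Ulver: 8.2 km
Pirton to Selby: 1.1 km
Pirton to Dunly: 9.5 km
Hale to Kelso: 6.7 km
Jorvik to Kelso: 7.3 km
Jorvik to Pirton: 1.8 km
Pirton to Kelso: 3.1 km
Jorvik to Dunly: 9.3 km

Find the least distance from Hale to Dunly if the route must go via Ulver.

20.2 km

Shortest Hale→Ulver: Hale–Kelso–Selby–Jorvik–Ulver = 12
Best Ulver to Dunly: Ulver–Dunly costing 8.2
Total via Ulver: 12 + 8.2 = 20.2 km.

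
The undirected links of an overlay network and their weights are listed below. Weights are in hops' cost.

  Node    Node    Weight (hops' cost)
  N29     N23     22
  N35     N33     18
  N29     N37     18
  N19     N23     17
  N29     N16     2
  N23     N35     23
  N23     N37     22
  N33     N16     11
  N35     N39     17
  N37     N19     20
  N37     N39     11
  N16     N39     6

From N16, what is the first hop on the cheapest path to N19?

Enumerating some paths:
N16 - N29 - N37 - N19: 2+18+20 = 40
N16 - N39 - N37 - N19: 6+11+20 = 37
Cheapest is N16 - N39 - N37 - N19 at 37 hops' cost.
So from N16 the first move is to N39.

N39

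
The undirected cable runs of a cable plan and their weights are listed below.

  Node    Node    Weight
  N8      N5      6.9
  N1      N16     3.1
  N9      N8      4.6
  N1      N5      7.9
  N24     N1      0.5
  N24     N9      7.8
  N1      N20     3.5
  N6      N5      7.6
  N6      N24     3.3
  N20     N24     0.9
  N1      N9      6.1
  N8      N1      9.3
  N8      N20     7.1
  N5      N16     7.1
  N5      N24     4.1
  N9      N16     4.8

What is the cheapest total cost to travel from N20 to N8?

Compare a few routes:
N20–N24–N5–N8: 0.9+4.1+6.9 = 11.9
N20–N8: 7.1 = 7.1
N20–N24–N1–N8: 0.9+0.5+9.3 = 10.7
Cheapest is N20–N8 at 7.1.

7.1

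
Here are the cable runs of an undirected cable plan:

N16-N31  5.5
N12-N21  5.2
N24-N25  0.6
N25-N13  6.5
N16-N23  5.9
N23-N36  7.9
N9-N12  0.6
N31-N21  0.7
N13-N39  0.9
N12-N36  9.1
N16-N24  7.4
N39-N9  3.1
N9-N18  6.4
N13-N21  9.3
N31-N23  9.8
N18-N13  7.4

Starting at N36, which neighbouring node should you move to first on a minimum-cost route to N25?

Candidate routes:
N36 → N12 → N21 → N31 → N16 → N24 → N25: 9.1+5.2+0.7+5.5+7.4+0.6 = 28.5
N36 → N23 → N16 → N24 → N25: 7.9+5.9+7.4+0.6 = 21.8
N36 → N12 → N9 → N39 → N13 → N25: 9.1+0.6+3.1+0.9+6.5 = 20.2
N36 → N12 → N9 → N18 → N13 → N25: 9.1+0.6+6.4+7.4+6.5 = 30
Cheapest is N36 → N12 → N9 → N39 → N13 → N25 at 20.2.
So from N36 the first move is to N12.

N12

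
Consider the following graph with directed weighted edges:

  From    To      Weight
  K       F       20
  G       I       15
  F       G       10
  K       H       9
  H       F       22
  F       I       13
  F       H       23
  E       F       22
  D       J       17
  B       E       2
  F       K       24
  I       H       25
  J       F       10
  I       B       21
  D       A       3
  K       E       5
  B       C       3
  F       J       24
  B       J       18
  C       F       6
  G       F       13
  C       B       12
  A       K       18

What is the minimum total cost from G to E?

Shortest distances from G:
G: 0
F: 13  (via G)
I: 15  (via G)
B: 36  (via I)
H: 36  (via F)
J: 37  (via F)
K: 37  (via F)
E: 38  (via B)
Shortest route: G–I–B–E = 38.

38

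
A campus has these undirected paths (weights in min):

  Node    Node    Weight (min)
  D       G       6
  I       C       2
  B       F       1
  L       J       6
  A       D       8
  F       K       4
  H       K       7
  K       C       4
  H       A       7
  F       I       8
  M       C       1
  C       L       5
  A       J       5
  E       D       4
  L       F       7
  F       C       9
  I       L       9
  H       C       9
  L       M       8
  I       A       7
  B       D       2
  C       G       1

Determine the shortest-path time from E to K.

11 min

Settle nodes by increasing distance from E:
E: 0
D: 4  (via E)
B: 6  (via D)
F: 7  (via B)
G: 10  (via D)
C: 11  (via G)
K: 11  (via F)
Shortest route: E → D → B → F → K = 11 min.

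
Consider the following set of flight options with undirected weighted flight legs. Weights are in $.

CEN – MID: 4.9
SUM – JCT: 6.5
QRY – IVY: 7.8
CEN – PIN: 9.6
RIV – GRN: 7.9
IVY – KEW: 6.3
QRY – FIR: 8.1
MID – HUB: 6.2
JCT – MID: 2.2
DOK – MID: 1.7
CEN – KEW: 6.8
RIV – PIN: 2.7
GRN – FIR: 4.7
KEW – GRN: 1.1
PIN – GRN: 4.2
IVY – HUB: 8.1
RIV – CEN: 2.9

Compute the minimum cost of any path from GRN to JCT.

Candidate routes:
GRN–KEW–CEN–MID–JCT: 1.1+6.8+4.9+2.2 = 15
GRN–PIN–RIV–CEN–MID–JCT: 4.2+2.7+2.9+4.9+2.2 = 16.9
GRN–RIV–CEN–MID–JCT: 7.9+2.9+4.9+2.2 = 17.9
GRN–PIN–CEN–MID–JCT: 4.2+9.6+4.9+2.2 = 20.9
The minimum is $15 via GRN–KEW–CEN–MID–JCT.

$15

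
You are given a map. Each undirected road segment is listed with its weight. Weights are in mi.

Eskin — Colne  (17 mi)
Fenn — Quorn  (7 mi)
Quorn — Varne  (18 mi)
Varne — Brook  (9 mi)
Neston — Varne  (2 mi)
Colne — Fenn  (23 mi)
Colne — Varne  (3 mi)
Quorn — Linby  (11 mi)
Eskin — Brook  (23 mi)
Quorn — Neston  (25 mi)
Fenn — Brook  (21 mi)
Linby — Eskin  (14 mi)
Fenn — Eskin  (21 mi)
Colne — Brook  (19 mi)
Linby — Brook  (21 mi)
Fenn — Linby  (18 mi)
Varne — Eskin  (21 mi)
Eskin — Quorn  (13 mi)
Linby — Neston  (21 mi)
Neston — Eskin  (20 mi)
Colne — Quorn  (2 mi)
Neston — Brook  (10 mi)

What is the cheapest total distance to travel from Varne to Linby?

Enumerating some paths:
Varne–Colne–Quorn–Linby: 3+2+11 = 16
Varne–Neston–Linby: 2+21 = 23
The minimum is 16 mi via Varne–Colne–Quorn–Linby.

16 mi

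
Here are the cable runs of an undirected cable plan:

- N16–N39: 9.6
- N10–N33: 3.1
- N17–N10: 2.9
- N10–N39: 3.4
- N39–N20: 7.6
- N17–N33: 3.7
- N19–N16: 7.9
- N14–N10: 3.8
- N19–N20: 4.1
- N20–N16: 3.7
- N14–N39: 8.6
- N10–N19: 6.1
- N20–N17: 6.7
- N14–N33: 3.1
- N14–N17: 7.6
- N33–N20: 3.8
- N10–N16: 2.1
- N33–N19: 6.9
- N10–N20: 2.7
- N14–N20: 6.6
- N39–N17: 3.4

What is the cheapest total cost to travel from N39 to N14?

7.2

Enumerating some paths:
N39 - N14: 8.6 = 8.6
N39 - N10 - N33 - N14: 3.4+3.1+3.1 = 9.6
N39 - N10 - N14: 3.4+3.8 = 7.2
Cheapest is N39 - N10 - N14 at 7.2.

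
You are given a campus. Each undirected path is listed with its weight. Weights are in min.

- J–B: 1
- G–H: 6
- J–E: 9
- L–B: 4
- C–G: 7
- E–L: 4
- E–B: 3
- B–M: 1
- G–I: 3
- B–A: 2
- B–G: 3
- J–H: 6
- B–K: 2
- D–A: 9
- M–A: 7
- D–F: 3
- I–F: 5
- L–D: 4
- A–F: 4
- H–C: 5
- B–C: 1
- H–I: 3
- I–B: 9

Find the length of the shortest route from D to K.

10 min

Shortest distances from D:
D: 0
F: 3  (via D)
L: 4  (via D)
A: 7  (via F)
B: 8  (via L)
E: 8  (via L)
I: 8  (via F)
C: 9  (via B)
J: 9  (via B)
M: 9  (via B)
K: 10  (via B)
Shortest route: D–L–B–K = 10 min.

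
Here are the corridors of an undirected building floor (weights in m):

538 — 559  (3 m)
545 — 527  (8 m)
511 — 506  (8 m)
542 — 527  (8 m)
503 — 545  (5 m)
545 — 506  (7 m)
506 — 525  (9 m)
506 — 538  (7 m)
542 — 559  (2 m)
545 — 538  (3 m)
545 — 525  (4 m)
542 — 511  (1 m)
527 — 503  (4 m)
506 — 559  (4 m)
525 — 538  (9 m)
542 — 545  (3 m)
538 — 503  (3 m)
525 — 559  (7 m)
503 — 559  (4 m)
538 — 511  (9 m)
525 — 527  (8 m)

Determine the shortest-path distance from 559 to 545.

Running Dijkstra from 559:
559: 0
542: 2  (via 559)
538: 3  (via 559)
511: 3  (via 542)
506: 4  (via 559)
503: 4  (via 559)
545: 5  (via 542)
Shortest route: 559–542–545 = 5 m.

5 m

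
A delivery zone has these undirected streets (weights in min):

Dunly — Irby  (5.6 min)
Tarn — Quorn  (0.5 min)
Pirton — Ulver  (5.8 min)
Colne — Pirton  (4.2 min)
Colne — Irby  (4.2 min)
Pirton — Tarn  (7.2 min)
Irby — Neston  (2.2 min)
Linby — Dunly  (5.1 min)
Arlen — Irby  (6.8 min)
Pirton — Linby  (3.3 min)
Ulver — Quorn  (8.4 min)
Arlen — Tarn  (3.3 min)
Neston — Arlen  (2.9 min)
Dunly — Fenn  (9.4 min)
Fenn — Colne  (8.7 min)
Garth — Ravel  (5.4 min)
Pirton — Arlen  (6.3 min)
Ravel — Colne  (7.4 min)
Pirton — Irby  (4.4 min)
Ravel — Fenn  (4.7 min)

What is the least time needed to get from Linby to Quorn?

11 min

Shortest distances from Linby:
Linby: 0
Pirton: 3.3  (via Linby)
Dunly: 5.1  (via Linby)
Colne: 7.5  (via Pirton)
Irby: 7.7  (via Pirton)
Ulver: 9.1  (via Pirton)
Arlen: 9.6  (via Pirton)
Neston: 9.9  (via Irby)
Tarn: 10.5  (via Pirton)
Quorn: 11  (via Tarn)
Shortest route: Linby–Pirton–Tarn–Quorn = 11 min.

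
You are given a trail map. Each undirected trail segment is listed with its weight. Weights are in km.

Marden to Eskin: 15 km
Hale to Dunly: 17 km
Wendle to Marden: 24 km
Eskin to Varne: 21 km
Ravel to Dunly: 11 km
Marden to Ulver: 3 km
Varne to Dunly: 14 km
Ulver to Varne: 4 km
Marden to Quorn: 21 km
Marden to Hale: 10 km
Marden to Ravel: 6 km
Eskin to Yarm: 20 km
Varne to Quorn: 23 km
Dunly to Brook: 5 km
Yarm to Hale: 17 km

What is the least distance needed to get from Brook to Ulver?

23 km

Settle nodes by increasing distance from Brook:
Brook: 0
Dunly: 5  (via Brook)
Ravel: 16  (via Dunly)
Varne: 19  (via Dunly)
Marden: 22  (via Ravel)
Hale: 22  (via Dunly)
Ulver: 23  (via Varne)
Shortest route: Brook → Dunly → Varne → Ulver = 23 km.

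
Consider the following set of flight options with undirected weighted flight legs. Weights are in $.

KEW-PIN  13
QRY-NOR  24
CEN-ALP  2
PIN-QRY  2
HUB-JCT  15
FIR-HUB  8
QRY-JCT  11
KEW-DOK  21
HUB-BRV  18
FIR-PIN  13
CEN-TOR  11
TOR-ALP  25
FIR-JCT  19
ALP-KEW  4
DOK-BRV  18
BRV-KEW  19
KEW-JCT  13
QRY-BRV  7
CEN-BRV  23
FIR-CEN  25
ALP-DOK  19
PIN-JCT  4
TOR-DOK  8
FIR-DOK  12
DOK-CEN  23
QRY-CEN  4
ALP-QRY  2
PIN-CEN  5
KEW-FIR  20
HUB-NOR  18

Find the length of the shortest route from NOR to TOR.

$39

Enumerating some paths:
NOR → QRY → CEN → TOR: 24+4+11 = 39
NOR → QRY → PIN → CEN → TOR: 24+2+5+11 = 42
The minimum is $39 via NOR → QRY → CEN → TOR.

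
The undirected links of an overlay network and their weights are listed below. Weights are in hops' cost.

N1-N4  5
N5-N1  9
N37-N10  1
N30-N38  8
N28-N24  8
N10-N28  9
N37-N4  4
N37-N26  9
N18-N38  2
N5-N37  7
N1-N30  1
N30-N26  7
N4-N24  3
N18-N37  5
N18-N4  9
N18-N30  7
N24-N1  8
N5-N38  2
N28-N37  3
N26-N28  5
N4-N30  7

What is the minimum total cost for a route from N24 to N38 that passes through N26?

28 hops' cost

Shortest N24→N26: N24 → N28 → N26 = 13
Shortest N26→N38: N26 → N30 → N38 = 15
Total via N26: 13 + 15 = 28 hops' cost.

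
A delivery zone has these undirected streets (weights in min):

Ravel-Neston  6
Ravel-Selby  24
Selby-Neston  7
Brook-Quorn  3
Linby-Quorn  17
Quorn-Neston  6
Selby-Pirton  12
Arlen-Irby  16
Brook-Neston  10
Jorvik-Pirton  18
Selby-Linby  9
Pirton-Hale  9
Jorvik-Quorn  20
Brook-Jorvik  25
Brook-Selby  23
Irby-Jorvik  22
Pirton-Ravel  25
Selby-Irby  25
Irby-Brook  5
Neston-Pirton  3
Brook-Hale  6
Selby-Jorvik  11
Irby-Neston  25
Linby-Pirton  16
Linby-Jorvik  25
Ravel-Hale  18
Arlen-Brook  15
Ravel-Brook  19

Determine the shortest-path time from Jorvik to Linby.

20 min

Settle nodes by increasing distance from Jorvik:
Jorvik: 0
Selby: 11  (via Jorvik)
Pirton: 18  (via Jorvik)
Neston: 18  (via Selby)
Quorn: 20  (via Jorvik)
Linby: 20  (via Selby)
Shortest route: Jorvik → Selby → Linby = 20 min.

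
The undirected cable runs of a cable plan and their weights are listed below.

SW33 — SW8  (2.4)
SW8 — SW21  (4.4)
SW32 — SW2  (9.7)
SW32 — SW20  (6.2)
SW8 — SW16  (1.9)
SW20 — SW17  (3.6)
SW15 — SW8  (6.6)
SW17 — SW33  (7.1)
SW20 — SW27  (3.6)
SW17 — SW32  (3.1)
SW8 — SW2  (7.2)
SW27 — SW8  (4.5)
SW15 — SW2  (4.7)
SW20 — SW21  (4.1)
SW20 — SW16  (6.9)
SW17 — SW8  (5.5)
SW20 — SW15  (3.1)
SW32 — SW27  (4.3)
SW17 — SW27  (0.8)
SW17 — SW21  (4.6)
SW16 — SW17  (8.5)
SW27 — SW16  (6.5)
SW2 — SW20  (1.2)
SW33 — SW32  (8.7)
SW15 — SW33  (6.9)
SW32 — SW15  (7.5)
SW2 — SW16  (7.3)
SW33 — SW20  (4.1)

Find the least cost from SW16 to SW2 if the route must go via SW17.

12

Best SW16 to SW17: SW16–SW8–SW27–SW17 costing 7.2
Best SW17 to SW2: SW17–SW20–SW2 costing 4.8
Total via SW17: 7.2 + 4.8 = 12.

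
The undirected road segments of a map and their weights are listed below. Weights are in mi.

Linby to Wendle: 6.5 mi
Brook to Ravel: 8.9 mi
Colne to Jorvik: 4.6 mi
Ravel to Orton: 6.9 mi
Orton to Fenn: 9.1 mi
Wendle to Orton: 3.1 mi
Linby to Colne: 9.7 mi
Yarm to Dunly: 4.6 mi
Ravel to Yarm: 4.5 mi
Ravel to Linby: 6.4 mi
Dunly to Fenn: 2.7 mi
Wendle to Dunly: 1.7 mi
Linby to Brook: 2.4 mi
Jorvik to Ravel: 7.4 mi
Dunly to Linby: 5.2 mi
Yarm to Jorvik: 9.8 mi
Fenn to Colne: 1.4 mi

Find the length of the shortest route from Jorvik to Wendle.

Shortest distances from Jorvik:
Jorvik: 0
Colne: 4.6  (via Jorvik)
Fenn: 6  (via Colne)
Ravel: 7.4  (via Jorvik)
Dunly: 8.7  (via Fenn)
Yarm: 9.8  (via Jorvik)
Wendle: 10.4  (via Dunly)
Shortest route: Jorvik–Colne–Fenn–Dunly–Wendle = 10.4 mi.

10.4 mi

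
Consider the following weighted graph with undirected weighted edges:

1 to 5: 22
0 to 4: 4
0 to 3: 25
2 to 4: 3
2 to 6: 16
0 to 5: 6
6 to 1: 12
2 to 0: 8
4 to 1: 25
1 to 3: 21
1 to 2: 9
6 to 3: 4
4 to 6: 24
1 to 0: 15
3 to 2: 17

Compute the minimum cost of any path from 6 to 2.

16

Enumerating some paths:
6 → 3 → 2: 4+17 = 21
6 → 1 → 2: 12+9 = 21
6 → 2: 16 = 16
Cheapest is 6 → 2 at 16.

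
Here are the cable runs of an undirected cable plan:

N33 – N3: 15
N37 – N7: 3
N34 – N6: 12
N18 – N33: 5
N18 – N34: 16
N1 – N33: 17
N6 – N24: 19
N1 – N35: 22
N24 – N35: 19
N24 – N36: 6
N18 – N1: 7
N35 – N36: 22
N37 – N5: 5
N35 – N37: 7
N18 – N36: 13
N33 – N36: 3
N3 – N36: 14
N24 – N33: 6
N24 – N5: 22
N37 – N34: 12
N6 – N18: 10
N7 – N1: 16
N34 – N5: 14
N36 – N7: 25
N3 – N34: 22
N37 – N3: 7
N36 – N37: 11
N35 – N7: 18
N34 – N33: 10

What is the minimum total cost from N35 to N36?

Candidate routes:
N35–N36: 22 = 22
N35–N37–N36: 7+11 = 18
The minimum is 18 via N35–N37–N36.

18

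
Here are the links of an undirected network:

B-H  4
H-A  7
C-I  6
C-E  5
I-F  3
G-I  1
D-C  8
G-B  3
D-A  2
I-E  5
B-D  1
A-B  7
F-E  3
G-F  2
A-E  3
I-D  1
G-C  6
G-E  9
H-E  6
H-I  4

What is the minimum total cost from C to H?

Candidate routes:
C–I–H: 6+4 = 10
C–G–I–H: 6+1+4 = 11
Cheapest is C–I–H at 10.

10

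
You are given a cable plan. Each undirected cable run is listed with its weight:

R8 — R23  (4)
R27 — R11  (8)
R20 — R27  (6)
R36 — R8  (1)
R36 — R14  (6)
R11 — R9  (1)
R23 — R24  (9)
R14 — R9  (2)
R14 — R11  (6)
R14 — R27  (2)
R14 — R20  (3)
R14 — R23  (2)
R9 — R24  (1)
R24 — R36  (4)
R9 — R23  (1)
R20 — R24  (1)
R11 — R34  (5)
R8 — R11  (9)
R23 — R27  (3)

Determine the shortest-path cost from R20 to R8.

Compare a few routes:
R20 - R24 - R9 - R14 - R23 - R8: 1+1+2+2+4 = 10
R20 - R24 - R9 - R23 - R8: 1+1+1+4 = 7
R20 - R24 - R36 - R8: 1+4+1 = 6
R20 - R14 - R23 - R8: 3+2+4 = 9
Cheapest is R20 - R24 - R36 - R8 at 6.

6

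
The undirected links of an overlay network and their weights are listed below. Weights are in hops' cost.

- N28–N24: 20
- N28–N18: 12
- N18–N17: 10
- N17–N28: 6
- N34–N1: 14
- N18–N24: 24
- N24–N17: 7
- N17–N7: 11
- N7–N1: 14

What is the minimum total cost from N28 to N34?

Running Dijkstra from N28:
N28: 0
N17: 6  (via N28)
N18: 12  (via N28)
N24: 13  (via N17)
N7: 17  (via N17)
N1: 31  (via N7)
N34: 45  (via N1)
Shortest route: N28 → N17 → N7 → N1 → N34 = 45 hops' cost.

45 hops' cost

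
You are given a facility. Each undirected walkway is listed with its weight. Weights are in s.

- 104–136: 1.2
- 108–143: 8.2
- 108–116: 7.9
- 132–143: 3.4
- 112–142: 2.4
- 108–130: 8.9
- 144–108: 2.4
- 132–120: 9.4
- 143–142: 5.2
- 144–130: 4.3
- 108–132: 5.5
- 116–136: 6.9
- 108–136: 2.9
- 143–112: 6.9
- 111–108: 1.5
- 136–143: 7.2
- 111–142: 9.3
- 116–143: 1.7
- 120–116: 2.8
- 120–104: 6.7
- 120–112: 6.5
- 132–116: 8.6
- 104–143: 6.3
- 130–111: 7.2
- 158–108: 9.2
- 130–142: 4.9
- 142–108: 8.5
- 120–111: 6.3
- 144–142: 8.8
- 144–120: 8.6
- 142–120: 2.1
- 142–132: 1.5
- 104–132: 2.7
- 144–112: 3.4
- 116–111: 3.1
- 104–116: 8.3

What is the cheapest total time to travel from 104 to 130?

Settle nodes by increasing distance from 104:
104: 0
136: 1.2  (via 104)
132: 2.7  (via 104)
108: 4.1  (via 136)
142: 4.2  (via 132)
111: 5.6  (via 108)
143: 6.1  (via 132)
120: 6.3  (via 142)
144: 6.5  (via 108)
112: 6.6  (via 142)
116: 7.8  (via 143)
130: 9.1  (via 142)
Shortest route: 104 → 132 → 142 → 130 = 9.1 s.

9.1 s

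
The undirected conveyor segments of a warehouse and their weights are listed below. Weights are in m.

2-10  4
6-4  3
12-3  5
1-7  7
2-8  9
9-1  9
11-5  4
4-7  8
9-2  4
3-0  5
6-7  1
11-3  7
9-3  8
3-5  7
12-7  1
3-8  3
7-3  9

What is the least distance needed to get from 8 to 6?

Candidate routes:
8 - 3 - 7 - 6: 3+9+1 = 13
8 - 3 - 12 - 7 - 6: 3+5+1+1 = 10
Cheapest is 8 - 3 - 12 - 7 - 6 at 10 m.

10 m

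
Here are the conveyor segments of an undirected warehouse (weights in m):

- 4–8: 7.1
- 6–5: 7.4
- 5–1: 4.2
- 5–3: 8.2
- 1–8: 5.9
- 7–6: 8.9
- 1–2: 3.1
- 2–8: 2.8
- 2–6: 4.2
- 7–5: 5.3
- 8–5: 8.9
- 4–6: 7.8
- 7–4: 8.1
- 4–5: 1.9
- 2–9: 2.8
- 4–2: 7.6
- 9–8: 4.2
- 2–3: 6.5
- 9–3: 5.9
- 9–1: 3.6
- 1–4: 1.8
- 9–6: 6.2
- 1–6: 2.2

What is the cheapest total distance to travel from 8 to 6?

Compare a few routes:
8 - 2 - 1 - 6: 2.8+3.1+2.2 = 8.1
8 - 2 - 6: 2.8+4.2 = 7
8 - 9 - 1 - 6: 4.2+3.6+2.2 = 10
8 - 1 - 6: 5.9+2.2 = 8.1
Cheapest is 8 - 2 - 6 at 7 m.

7 m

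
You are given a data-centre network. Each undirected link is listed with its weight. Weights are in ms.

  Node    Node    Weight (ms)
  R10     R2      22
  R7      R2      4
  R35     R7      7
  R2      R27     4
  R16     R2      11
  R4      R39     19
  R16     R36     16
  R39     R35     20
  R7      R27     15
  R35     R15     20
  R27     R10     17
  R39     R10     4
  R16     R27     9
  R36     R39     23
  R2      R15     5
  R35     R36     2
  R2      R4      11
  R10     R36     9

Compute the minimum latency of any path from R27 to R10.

Compare a few routes:
R27 → R10: 17 = 17
R27 → R2 → R7 → R35 → R36 → R10: 4+4+7+2+9 = 26
Cheapest is R27 → R10 at 17 ms.

17 ms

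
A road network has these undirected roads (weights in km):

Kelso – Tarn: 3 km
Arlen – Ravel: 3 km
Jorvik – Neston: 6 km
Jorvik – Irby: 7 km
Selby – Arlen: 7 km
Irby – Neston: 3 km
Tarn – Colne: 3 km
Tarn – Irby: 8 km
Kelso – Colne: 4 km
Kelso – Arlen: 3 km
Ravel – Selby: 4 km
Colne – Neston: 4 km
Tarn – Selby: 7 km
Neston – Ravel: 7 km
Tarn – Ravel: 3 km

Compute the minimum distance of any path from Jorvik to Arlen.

16 km

Enumerating some paths:
Jorvik - Neston - Colne - Tarn - Ravel - Arlen: 6+4+3+3+3 = 19
Jorvik - Neston - Ravel - Arlen: 6+7+3 = 16
Jorvik - Neston - Colne - Kelso - Arlen: 6+4+4+3 = 17
Cheapest is Jorvik - Neston - Ravel - Arlen at 16 km.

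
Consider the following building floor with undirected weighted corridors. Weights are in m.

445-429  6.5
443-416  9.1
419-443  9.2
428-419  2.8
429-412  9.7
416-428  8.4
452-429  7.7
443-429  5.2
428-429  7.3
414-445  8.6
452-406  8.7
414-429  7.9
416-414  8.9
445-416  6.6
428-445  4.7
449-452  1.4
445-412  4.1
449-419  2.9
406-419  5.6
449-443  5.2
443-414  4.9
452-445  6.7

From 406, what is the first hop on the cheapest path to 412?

Compare a few routes:
406 → 419 → 449 → 452 → 445 → 412: 5.6+2.9+1.4+6.7+4.1 = 20.7
406 → 452 → 445 → 412: 8.7+6.7+4.1 = 19.5
406 → 419 → 428 → 445 → 412: 5.6+2.8+4.7+4.1 = 17.2
The minimum is 17.2 m via 406 → 419 → 428 → 445 → 412.
So from 406 the first move is to 419.

419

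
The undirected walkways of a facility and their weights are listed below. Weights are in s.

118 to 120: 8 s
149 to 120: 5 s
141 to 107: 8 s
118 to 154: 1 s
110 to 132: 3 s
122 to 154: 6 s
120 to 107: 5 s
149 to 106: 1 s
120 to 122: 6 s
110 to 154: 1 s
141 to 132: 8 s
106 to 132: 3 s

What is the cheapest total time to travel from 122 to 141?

18 s

Candidate routes:
122 - 154 - 110 - 132 - 141: 6+1+3+8 = 18
122 - 120 - 107 - 141: 6+5+8 = 19
122 - 120 - 149 - 106 - 132 - 141: 6+5+1+3+8 = 23
The minimum is 18 s via 122 - 154 - 110 - 132 - 141.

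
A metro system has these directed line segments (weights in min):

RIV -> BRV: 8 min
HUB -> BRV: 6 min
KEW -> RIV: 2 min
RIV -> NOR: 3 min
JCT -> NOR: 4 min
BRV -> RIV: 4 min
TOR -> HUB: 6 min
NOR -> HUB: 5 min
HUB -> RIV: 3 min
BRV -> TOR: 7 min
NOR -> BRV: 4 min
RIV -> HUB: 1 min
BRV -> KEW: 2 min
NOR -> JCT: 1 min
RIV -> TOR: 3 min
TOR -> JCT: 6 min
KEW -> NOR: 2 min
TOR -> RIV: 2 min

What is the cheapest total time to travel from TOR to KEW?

Candidate routes:
TOR → HUB → BRV → KEW: 6+6+2 = 14
TOR → RIV → HUB → BRV → KEW: 2+1+6+2 = 11
TOR → RIV → BRV → KEW: 2+8+2 = 12
Cheapest is TOR → RIV → HUB → BRV → KEW at 11 min.

11 min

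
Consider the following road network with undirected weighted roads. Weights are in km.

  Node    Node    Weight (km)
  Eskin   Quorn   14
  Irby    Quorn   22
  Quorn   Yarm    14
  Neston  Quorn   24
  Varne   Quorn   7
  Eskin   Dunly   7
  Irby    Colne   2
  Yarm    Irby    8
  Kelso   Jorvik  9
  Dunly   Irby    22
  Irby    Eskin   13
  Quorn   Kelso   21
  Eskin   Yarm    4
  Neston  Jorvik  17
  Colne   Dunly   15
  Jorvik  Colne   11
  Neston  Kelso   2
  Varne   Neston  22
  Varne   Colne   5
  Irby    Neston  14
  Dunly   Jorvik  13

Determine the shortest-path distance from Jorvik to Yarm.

Running Dijkstra from Jorvik:
Jorvik: 0
Kelso: 9  (via Jorvik)
Colne: 11  (via Jorvik)
Neston: 11  (via Kelso)
Irby: 13  (via Colne)
Dunly: 13  (via Jorvik)
Varne: 16  (via Colne)
Eskin: 20  (via Dunly)
Yarm: 21  (via Irby)
Shortest route: Jorvik–Colne–Irby–Yarm = 21 km.

21 km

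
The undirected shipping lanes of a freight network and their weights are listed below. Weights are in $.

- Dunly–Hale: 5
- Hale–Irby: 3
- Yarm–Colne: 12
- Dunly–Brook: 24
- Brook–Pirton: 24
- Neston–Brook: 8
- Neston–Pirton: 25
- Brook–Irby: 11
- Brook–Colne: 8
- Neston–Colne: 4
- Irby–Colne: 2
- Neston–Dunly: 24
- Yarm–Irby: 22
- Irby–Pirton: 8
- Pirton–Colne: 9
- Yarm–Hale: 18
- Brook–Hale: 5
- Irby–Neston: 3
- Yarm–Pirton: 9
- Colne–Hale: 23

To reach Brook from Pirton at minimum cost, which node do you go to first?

Irby

Candidate routes:
Pirton–Colne–Brook: 9+8 = 17
Pirton–Irby–Hale–Brook: 8+3+5 = 16
Pirton–Irby–Neston–Brook: 8+3+8 = 19
Pirton–Irby–Colne–Brook: 8+2+8 = 18
Cheapest is Pirton–Irby–Hale–Brook at $16.
So from Pirton the first move is to Irby.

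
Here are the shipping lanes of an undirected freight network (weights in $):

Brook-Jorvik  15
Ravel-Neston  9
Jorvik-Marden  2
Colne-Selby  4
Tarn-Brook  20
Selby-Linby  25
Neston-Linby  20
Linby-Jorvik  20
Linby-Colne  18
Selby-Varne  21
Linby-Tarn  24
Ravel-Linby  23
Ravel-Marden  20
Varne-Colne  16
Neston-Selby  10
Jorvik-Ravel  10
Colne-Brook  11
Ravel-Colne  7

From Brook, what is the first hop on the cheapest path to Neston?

Compare a few routes:
Brook → Colne → Ravel → Neston: 11+7+9 = 27
Brook → Colne → Selby → Neston: 11+4+10 = 25
Brook → Jorvik → Ravel → Neston: 15+10+9 = 34
Cheapest is Brook → Colne → Selby → Neston at $25.
So from Brook the first move is to Colne.

Colne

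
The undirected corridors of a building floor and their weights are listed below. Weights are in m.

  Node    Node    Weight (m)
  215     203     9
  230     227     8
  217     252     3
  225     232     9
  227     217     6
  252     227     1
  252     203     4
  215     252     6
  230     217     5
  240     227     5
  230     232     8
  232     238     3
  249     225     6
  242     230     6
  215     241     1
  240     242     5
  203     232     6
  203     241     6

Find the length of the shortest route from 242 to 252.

11 m

Settle nodes by increasing distance from 242:
242: 0
240: 5  (via 242)
230: 6  (via 242)
227: 10  (via 240)
252: 11  (via 227)
Shortest route: 242–240–227–252 = 11 m.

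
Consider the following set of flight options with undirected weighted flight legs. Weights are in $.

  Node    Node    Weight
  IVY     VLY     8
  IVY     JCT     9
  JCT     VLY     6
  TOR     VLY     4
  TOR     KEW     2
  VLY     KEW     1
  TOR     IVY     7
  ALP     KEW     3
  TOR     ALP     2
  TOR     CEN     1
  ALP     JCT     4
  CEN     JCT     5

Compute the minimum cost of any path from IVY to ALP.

Shortest distances from IVY:
IVY: 0
TOR: 7  (via IVY)
CEN: 8  (via TOR)
VLY: 8  (via IVY)
KEW: 9  (via TOR)
JCT: 9  (via IVY)
ALP: 9  (via TOR)
Shortest route: IVY–TOR–ALP = $9.

$9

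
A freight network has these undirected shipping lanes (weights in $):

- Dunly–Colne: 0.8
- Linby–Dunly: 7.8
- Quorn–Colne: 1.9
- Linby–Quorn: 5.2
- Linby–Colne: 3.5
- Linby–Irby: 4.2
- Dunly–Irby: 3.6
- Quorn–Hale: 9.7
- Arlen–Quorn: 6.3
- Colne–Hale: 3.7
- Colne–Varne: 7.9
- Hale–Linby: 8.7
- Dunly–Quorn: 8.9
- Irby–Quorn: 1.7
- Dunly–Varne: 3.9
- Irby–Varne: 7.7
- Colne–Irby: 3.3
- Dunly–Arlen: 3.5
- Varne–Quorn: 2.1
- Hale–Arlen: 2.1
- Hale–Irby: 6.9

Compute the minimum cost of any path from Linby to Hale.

Running Dijkstra from Linby:
Linby: 0
Colne: 3.5  (via Linby)
Irby: 4.2  (via Linby)
Dunly: 4.3  (via Colne)
Quorn: 5.2  (via Linby)
Hale: 7.2  (via Colne)
Shortest route: Linby–Colne–Hale = $7.2.

$7.2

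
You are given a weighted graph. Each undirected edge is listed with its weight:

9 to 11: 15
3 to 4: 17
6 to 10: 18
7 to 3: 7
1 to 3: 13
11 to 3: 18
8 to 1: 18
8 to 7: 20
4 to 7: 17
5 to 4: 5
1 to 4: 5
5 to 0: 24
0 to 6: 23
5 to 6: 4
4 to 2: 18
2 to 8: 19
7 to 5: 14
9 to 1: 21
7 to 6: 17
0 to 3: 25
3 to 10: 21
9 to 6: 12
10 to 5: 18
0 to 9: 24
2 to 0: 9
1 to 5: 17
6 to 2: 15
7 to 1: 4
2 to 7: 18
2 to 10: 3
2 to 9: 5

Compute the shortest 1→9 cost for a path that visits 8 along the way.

Best 1 to 8: 1–8 costing 18
Shortest 8→9: 8–2–9 = 24
Total via 8: 18 + 24 = 42.

42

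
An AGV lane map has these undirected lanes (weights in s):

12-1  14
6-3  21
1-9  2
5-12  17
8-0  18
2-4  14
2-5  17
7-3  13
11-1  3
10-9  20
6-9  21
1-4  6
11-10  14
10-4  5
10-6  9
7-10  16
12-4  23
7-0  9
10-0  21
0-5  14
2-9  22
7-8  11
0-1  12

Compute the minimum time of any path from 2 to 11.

23 s

Enumerating some paths:
2 - 4 - 10 - 9 - 1 - 11: 14+5+20+2+3 = 44
2 - 4 - 1 - 11: 14+6+3 = 23
2 - 9 - 1 - 11: 22+2+3 = 27
2 - 4 - 10 - 11: 14+5+14 = 33
The minimum is 23 s via 2 - 4 - 1 - 11.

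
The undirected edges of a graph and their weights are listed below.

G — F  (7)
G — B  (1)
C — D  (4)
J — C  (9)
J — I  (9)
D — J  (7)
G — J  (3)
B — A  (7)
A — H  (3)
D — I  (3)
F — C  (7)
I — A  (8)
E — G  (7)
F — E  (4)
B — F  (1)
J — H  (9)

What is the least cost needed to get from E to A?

Running Dijkstra from E:
E: 0
F: 4  (via E)
B: 5  (via F)
G: 6  (via B)
J: 9  (via G)
C: 11  (via F)
A: 12  (via B)
Shortest route: E → F → B → A = 12.

12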